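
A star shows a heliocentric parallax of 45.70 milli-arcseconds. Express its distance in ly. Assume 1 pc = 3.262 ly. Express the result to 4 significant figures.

71.38 ly

p = 45.70 milli-arcseconds = 0.04570 arcsec.
d = 1/p = 1/0.04570 = 21.882 pc.
In light-years: 21.882 × 3.262 = 71.379 ly.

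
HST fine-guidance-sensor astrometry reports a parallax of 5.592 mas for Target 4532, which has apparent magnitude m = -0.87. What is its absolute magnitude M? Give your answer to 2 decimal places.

d = 1/p = 1/0.005592″ = 178.83 pc.
m − M = 5 log₁₀(178.83) − 5 = 11.2622 − 5 = 6.2622.
M = m − (m − M) = -0.87 − 6.2622 = -7.13.

M = -7.13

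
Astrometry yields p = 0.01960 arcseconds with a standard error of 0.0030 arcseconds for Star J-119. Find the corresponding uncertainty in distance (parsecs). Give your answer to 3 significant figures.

d = 1/p, so σ_d = σ_p / p².
σ_d = 0.00300 / (0.01960)² = 0.00300 / 0.00038416 = 7.8092 pc.

7.81 pc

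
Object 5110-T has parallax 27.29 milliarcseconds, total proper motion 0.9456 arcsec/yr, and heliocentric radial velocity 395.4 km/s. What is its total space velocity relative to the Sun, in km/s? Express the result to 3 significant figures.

428 km/s

d = 1/p = 1/0.02729″ = 36.643 pc.
v_t = 4.740 μ d = 4.740 × 0.9456 × 36.643 = 164.24 km/s.
v = √(v_r² + v_t²) = √(395.4² + 164.24²) = √183316 = 428.15 km/s.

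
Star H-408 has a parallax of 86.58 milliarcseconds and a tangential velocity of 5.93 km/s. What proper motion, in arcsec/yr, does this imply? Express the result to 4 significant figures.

d = 1/p = 1/0.08658″ = 11.55 pc.
μ = v_t / (4.74 d) = 5.93 / (4.74 × 11.55) = 5.93 / 54.747 = 0.10832 ″/yr.

0.1083 arcsec/yr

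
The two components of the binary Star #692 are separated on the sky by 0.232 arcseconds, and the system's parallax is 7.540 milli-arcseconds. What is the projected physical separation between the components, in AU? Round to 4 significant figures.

d = 1/p = 1/0.007540″ = 132.63 pc.
At distance d (pc), an angle of θ arcsec spans θ·d AU: s = 0.232 × 132.63 = 30.77 AU.

30.77 AU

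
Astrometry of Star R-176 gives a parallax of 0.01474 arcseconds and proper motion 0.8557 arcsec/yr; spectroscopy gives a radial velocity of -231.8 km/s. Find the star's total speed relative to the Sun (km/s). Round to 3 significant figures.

d = 1/p = 1/0.01474″ = 67.843 pc.
v_t = 4.740 μ d = 4.740 × 0.8557 × 67.843 = 275.17 km/s.
v = √(v_r² + v_t²) = √((-231.8)² + 275.17²) = √129450 = 359.79 km/s.

360 km/s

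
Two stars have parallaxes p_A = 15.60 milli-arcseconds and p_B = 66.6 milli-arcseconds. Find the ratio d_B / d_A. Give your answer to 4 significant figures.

0.2342

Since d = 1/p, d_B/d_A = p_A/p_B.
= 15.60 / 66.6 = 0.23423.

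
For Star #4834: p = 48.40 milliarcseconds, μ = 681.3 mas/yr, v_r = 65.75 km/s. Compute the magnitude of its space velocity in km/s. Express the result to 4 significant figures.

93.67 km/s

d = 1/p = 1/0.04840″ = 20.661 pc.
μ = 681.3 mas/yr = 0.6813 ″/yr.
v_t = 4.740 μ d = 4.740 × 0.6813 × 20.661 = 66.722 km/s.
v = √(v_r² + v_t²) = √(65.75² + 66.722²) = √8774.89 = 93.674 km/s.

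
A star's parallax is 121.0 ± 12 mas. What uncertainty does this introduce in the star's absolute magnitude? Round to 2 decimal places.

σ_M = 0.22 mag

M = m − 5 log₁₀ d + 5 = m + 5 log₁₀ p + 5, so ∂M/∂p = 5/(p ln 10).
σ_M = (5/ln 10) · (σ_p/p) = 2.1715 × 12/121.0 = 2.1715 × 0.099174 = 0.21536.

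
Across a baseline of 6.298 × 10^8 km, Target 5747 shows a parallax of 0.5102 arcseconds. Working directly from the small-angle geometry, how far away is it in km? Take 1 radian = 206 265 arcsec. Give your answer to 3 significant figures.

θ = 0.5102″ = 0.5102/206265 = 2.4735 × 10^-6 rad.
d = B/θ = (6.298 × 10^8) / (2.4735 × 10^-6) = 2.5462 × 10^14 km.

2.55 × 10^14 km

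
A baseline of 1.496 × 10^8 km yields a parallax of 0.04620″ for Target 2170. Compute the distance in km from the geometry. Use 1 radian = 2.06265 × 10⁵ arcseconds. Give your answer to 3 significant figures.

6.68 × 10^14 km

θ = 0.04620″ = 0.04620/206265 = 2.2398 × 10^-7 rad.
d = B/θ = (1.496 × 10^8) / (2.2398 × 10^-7) = 6.6792 × 10^14 km.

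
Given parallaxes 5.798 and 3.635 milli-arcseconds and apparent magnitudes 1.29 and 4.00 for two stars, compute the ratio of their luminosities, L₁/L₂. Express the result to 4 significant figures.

d₁ = 1/p₁ = 1/0.005798″ = 172.47 pc; d₂ = 1/p₂ = 1/0.003635″ = 275.1 pc.
M₁ = m₁ − 5 log₁₀ d₁ + 5 = 1.29 − 11.1836 + 5 = -4.8936.
M₂ = 4.00 − 12.1975 + 5 = -3.1975.
L₁/L₂ = 10^(0.4(M₂ − M₁)) = 10^(0.4 × 1.6961) = 10^0.67844 = 4.7691.

L₁/L₂ = 4.769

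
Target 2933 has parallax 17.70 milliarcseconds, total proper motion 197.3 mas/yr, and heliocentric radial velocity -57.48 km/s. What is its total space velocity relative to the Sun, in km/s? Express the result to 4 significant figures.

d = 1/p = 1/0.01770″ = 56.497 pc.
μ = 197.3 mas/yr = 0.1973 ″/yr.
v_t = 4.740 μ d = 4.740 × 0.1973 × 56.497 = 52.836 km/s.
v = √(v_r² + v_t²) = √((-57.48)² + 52.836²) = √6095.59 = 78.074 km/s.

78.07 km/s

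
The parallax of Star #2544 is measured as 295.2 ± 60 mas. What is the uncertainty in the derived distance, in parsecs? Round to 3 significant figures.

d = 1/p, so σ_d = σ_p / p².
σ_d = 0.0600 / (0.2952)² = 0.0600 / 0.087143 = 0.68852 pc.

0.689 pc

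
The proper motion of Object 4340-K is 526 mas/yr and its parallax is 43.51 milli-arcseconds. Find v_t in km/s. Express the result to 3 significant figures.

57.3 km/s

d = 1/p = 1/0.04351″ = 22.983 pc.
μ = 526 mas/yr = 0.526 ″/yr.
v_t = 4.74 × μ × d = 4.74 × 0.526 × 22.983 = 57.302 km/s.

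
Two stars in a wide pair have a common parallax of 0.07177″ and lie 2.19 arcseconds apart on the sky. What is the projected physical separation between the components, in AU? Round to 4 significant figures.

30.51 AU

d = 1/p = 1/0.07177″ = 13.933 pc.
At distance d (pc), an angle of θ arcsec spans θ·d AU: s = 2.19 × 13.933 = 30.513 AU.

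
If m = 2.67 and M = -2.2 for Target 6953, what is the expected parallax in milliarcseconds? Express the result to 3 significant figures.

10.6 mas

m − M = 2.67 − (-2.2) = 4.87.
d = 10^((m−M)/5 + 1) = 10^1.974 = 94.189 pc.
p = 1/d = 1/94.189 = 0.010617 arcsec = 10.617 mas.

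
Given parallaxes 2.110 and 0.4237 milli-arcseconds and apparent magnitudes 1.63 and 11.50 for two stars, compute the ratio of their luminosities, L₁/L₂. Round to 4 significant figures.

d₁ = 1/p₁ = 1/0.002110″ = 473.93 pc; d₂ = 1/p₂ = 1/0.0004237″ = 2360.2 pc.
M₁ = m₁ − 5 log₁₀ d₁ + 5 = 1.63 − 13.3786 + 5 = -6.7486.
M₂ = 11.50 − 16.8647 + 5 = -0.3647.
L₁/L₂ = 10^(0.4(M₂ − M₁)) = 10^(0.4 × 6.3839) = 10^2.55356 = 357.73.

L₁/L₂ = 357.7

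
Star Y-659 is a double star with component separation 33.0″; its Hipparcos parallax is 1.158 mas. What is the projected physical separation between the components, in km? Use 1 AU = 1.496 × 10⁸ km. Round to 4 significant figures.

4.263 × 10^12 km

d = 1/p = 1/0.001158″ = 863.56 pc.
At distance d (pc), an angle of θ arcsec spans θ·d AU: s = 33.0 × 863.56 = 28497 AU.
= 28497 × 1.496 × 10⁸ km = 4.2632 × 10^12 km.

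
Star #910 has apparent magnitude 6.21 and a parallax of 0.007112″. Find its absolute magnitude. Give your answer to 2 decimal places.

M = 0.47

d = 1/p = 1/0.007112″ = 140.61 pc.
m − M = 5 log₁₀(140.61) − 5 = 10.7401 − 5 = 5.7401.
M = m − (m − M) = 6.21 − 5.7401 = 0.47.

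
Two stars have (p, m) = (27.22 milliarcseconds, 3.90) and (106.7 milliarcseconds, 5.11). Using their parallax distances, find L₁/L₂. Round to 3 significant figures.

d₁ = 1/p₁ = 1/0.02722″ = 36.738 pc; d₂ = 1/p₂ = 1/0.1067″ = 9.3721 pc.
M₁ = m₁ − 5 log₁₀ d₁ + 5 = 3.90 − 7.8256 + 5 = 1.0744.
M₂ = 5.11 − 4.8592 + 5 = 5.2508.
L₁/L₂ = 10^(0.4(M₂ − M₁)) = 10^(0.4 × 4.1764) = 10^1.67056 = 46.834.

L₁/L₂ = 46.8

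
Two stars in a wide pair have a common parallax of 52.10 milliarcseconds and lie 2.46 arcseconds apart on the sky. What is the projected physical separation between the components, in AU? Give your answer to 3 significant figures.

47.2 AU

d = 1/p = 1/0.05210″ = 19.194 pc.
At distance d (pc), an angle of θ arcsec spans θ·d AU: s = 2.46 × 19.194 = 47.217 AU.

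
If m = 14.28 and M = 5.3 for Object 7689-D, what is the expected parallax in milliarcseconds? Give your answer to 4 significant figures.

m − M = 14.28 − 5.3 = 8.98.
d = 10^((m−M)/5 + 1) = 10^2.796 = 625.17 pc.
p = 1/d = 1/625.17 = 0.0015996 arcsec = 1.5996 mas.

1.600 mas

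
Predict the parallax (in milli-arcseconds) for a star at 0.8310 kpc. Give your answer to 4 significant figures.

d = 0.8310 kpc = 831 pc.
p = 1/d = 1/831 = 0.0012034 arcsec.
= 0.0012034 × 1000 = 1.2034 mas.

1.203 mas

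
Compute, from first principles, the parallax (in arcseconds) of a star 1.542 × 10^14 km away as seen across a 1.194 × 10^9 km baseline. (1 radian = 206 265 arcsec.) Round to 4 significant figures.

1.597 arcsec

θ ≈ B/d = (1.194 × 10^9) / (1.542 × 10^14) = 7.7432 × 10^-6 rad.
In arcseconds: 7.7432 × 10^-6 × 206265 = 1.5972″.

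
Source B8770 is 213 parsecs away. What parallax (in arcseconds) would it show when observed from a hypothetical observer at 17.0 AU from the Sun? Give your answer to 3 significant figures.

0.0798 arcsec

p (arcsec) = B (AU) / d (pc).
p = 17.0 / 213 = 0.079812 arcsec.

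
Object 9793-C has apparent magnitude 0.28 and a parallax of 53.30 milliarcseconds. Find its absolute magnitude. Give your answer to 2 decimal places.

d = 1/p = 1/0.05330″ = 18.762 pc.
m − M = 5 log₁₀(18.762) − 5 = 6.3664 − 5 = 1.3664.
M = m − (m − M) = 0.28 − 1.3664 = -1.09.

M = -1.09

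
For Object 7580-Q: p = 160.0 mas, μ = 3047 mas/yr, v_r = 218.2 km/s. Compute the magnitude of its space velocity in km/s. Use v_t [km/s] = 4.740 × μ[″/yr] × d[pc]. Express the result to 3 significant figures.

d = 1/p = 1/0.1600″ = 6.25 pc.
μ = 3047 mas/yr = 3.047 ″/yr.
v_t = 4.740 μ d = 4.740 × 3.047 × 6.25 = 90.267 km/s.
v = √(v_r² + v_t²) = √(218.2² + 90.267²) = √55759.4 = 236.13 km/s.

236 km/s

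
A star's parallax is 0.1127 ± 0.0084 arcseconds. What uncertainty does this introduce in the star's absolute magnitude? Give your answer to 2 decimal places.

σ_M = 0.16 mag

M = m − 5 log₁₀ d + 5 = m + 5 log₁₀ p + 5, so ∂M/∂p = 5/(p ln 10).
σ_M = (5/ln 10) · (σ_p/p) = 2.1715 × 0.0084/0.1127 = 2.1715 × 0.074534 = 0.16185.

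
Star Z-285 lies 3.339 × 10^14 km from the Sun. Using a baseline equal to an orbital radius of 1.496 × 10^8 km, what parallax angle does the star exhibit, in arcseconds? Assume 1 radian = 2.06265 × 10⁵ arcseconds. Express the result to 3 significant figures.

0.0924 arcsec

θ ≈ B/d = (1.496 × 10^8) / (3.339 × 10^14) = 4.4804 × 10^-7 rad.
In arcseconds: 4.4804 × 10^-7 × 206265 = 0.092415″.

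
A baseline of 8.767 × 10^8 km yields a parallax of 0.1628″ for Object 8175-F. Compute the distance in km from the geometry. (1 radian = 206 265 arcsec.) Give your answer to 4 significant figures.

1.111 × 10^15 km

θ = 0.1628″ = 0.1628/206265 = 7.8928 × 10^-7 rad.
d = B/θ = (8.767 × 10^8) / (7.8928 × 10^-7) = 1.1108 × 10^15 km.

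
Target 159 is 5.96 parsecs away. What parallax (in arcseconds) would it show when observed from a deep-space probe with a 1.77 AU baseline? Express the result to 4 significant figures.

0.2970 arcsec

p (arcsec) = B (AU) / d (pc).
p = 1.77 / 5.96 = 0.29698 arcsec.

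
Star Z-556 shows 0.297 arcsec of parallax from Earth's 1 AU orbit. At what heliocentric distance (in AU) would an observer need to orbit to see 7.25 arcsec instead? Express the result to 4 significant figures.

Parallax scales linearly with baseline: p ∝ B, so B = p_target / p_Earth × 1 AU.
B = 7.25 / 0.297 = 24.411 AU.

24.41 AU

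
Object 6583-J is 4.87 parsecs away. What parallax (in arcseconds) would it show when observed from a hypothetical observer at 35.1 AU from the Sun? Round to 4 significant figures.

p (arcsec) = B (AU) / d (pc).
p = 35.1 / 4.87 = 7.2074 arcsec.

7.207 arcsec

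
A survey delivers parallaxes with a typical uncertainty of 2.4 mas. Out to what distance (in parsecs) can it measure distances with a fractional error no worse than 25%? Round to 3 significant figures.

σ_d/d = σ_p/p, so the condition is σ_p/p ≤ 0.25, i.e. p ≥ σ_p/0.25.
p_min = 2.4/0.25 = 9.6 mas = 0.0096 arcsec.
d_max = 1/p_min = 1/0.0096 = 104.17 pc.

104 pc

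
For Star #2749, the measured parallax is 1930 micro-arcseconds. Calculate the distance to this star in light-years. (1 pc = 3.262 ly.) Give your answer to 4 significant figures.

p = 1930 micro-arcseconds = 0.001930 arcsec.
d = 1/p = 1/0.001930 = 518.13 pc.
In light-years: 518.13 × 3.262 = 1690.1 ly.

1690 light years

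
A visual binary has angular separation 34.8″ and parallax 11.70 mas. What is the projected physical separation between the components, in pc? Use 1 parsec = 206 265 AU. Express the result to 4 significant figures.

d = 1/p = 1/0.01170″ = 85.47 pc.
At distance d (pc), an angle of θ arcsec spans θ·d AU: s = 34.8 × 85.47 = 2974.4 AU.
= 2974.4 / 206265 = 0.014420 pc.

0.01442 pc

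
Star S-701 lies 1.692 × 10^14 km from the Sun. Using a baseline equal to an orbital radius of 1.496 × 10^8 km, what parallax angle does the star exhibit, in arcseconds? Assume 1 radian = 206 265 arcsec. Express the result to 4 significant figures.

θ ≈ B/d = (1.496 × 10^8) / (1.692 × 10^14) = 8.8416 × 10^-7 rad.
In arcseconds: 8.8416 × 10^-7 × 206265 = 0.18237″.

0.1824 arcsec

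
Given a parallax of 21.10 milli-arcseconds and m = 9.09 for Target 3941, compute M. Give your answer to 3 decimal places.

M = 5.711

d = 1/p = 1/0.02110″ = 47.393 pc.
m − M = 5 log₁₀(47.393) − 5 = 8.3786 − 5 = 3.3786.
M = m − (m − M) = 9.09 − 3.3786 = 5.711.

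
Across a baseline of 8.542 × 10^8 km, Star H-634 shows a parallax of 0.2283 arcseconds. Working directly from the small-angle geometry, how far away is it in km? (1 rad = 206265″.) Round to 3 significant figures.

θ = 0.2283″ = 0.2283/206265 = 1.1068 × 10^-6 rad.
d = B/θ = (8.542 × 10^8) / (1.1068 × 10^-6) = 7.7177 × 10^14 km.

7.72 × 10^14 km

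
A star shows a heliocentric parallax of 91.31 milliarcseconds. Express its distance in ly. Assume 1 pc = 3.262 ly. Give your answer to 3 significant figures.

35.7 ly

p = 91.31 milliarcseconds = 0.09131 arcsec.
d = 1/p = 1/0.09131 = 10.952 pc.
In light-years: 10.952 × 3.262 = 35.725 ly.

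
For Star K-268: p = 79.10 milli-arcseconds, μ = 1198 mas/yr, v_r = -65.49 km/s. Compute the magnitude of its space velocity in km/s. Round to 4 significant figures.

97.17 km/s

d = 1/p = 1/0.07910″ = 12.642 pc.
μ = 1198 mas/yr = 1.198 ″/yr.
v_t = 4.740 μ d = 4.740 × 1.198 × 12.642 = 71.788 km/s.
v = √(v_r² + v_t²) = √((-65.49)² + 71.788²) = √9442.46 = 97.172 km/s.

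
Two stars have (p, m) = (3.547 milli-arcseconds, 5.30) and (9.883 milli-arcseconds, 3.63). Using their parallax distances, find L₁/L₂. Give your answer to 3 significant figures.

L₁/L₂ = 1.67

d₁ = 1/p₁ = 1/0.003547″ = 281.93 pc; d₂ = 1/p₂ = 1/0.009883″ = 101.18 pc.
M₁ = m₁ − 5 log₁₀ d₁ + 5 = 5.30 − 12.2507 + 5 = -1.9507.
M₂ = 3.63 − 10.0255 + 5 = -1.3955.
L₁/L₂ = 10^(0.4(M₂ − M₁)) = 10^(0.4 × 0.5552) = 10^0.22208 = 1.6676.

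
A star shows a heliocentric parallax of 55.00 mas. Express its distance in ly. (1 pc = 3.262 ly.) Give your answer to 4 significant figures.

59.31 ly

p = 55.00 mas = 0.05500 arcsec.
d = 1/p = 1/0.05500 = 18.182 pc.
In light-years: 18.182 × 3.262 = 59.31 ly.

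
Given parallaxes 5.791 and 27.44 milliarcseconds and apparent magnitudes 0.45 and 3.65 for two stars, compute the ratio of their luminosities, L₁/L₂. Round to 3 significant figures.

L₁/L₂ = 428

d₁ = 1/p₁ = 1/0.005791″ = 172.68 pc; d₂ = 1/p₂ = 1/0.02744″ = 36.443 pc.
M₁ = m₁ − 5 log₁₀ d₁ + 5 = 0.45 − 11.1862 + 5 = -5.7362.
M₂ = 3.65 − 7.8081 + 5 = 0.8419.
L₁/L₂ = 10^(0.4(M₂ − M₁)) = 10^(0.4 × 6.5781) = 10^2.63124 = 427.8.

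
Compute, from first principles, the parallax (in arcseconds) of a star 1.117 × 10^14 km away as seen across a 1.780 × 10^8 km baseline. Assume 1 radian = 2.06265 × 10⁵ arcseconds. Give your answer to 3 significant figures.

0.329 arcsec

θ ≈ B/d = (1.780 × 10^8) / (1.117 × 10^14) = 1.5936 × 10^-6 rad.
In arcseconds: 1.5936 × 10^-6 × 206265 = 0.3287″.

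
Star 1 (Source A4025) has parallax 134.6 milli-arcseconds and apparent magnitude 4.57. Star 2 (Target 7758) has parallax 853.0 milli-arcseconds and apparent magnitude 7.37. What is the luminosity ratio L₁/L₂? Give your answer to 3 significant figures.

L₁/L₂ = 529

d₁ = 1/p₁ = 1/0.1346″ = 7.4294 pc; d₂ = 1/p₂ = 1/0.8530″ = 1.1723 pc.
M₁ = m₁ − 5 log₁₀ d₁ + 5 = 4.57 − 4.3548 + 5 = 5.2152.
M₂ = 7.37 − 0.3452 + 5 = 12.0248.
L₁/L₂ = 10^(0.4(M₂ − M₁)) = 10^(0.4 × 6.8096) = 10^2.72384 = 529.47.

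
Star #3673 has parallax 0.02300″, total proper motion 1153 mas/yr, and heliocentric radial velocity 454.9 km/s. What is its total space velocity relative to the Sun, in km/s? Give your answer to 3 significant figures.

d = 1/p = 1/0.02300″ = 43.478 pc.
μ = 1153 mas/yr = 1.153 ″/yr.
v_t = 4.740 μ d = 4.740 × 1.153 × 43.478 = 237.62 km/s.
v = √(v_r² + v_t²) = √(454.9² + 237.62²) = √263397 = 513.22 km/s.

513 km/s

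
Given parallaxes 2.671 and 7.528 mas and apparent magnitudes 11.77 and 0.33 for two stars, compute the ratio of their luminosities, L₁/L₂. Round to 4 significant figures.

d₁ = 1/p₁ = 1/0.002671″ = 374.39 pc; d₂ = 1/p₂ = 1/0.007528″ = 132.84 pc.
M₁ = m₁ − 5 log₁₀ d₁ + 5 = 11.77 − 12.8666 + 5 = 3.9034.
M₂ = 0.33 − 10.6166 + 5 = -5.2866.
L₁/L₂ = 10^(0.4(M₂ − M₁)) = 10^(0.4 × (-9.1900)) = 10^(-3.67600) = 0.00021086.

L₁/L₂ = 0.0002109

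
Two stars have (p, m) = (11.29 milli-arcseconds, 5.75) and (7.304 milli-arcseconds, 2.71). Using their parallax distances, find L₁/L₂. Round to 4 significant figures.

L₁/L₂ = 0.02545

d₁ = 1/p₁ = 1/0.01129″ = 88.574 pc; d₂ = 1/p₂ = 1/0.007304″ = 136.91 pc.
M₁ = m₁ − 5 log₁₀ d₁ + 5 = 5.75 − 9.7365 + 5 = 1.0135.
M₂ = 2.71 − 10.6822 + 5 = -2.9722.
L₁/L₂ = 10^(0.4(M₂ − M₁)) = 10^(0.4 × (-3.9857)) = 10^(-1.59428) = 0.025452.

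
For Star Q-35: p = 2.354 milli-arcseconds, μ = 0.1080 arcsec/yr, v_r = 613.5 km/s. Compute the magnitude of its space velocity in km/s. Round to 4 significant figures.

650.9 km/s

d = 1/p = 1/0.002354″ = 424.81 pc.
v_t = 4.740 μ d = 4.740 × 0.1080 × 424.81 = 217.47 km/s.
v = √(v_r² + v_t²) = √(613.5² + 217.47²) = √423675 = 650.9 km/s.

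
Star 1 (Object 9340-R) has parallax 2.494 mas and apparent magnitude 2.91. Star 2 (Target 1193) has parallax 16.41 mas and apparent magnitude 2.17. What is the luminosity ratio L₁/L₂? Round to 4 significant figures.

L₁/L₂ = 21.90

d₁ = 1/p₁ = 1/0.002494″ = 400.96 pc; d₂ = 1/p₂ = 1/0.01641″ = 60.938 pc.
M₁ = m₁ − 5 log₁₀ d₁ + 5 = 2.91 − 13.0155 + 5 = -5.1055.
M₂ = 2.17 − 8.9244 + 5 = -1.7544.
L₁/L₂ = 10^(0.4(M₂ − M₁)) = 10^(0.4 × 3.3511) = 10^1.34044 = 21.9.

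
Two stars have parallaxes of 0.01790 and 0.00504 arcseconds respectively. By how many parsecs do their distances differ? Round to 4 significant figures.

142.5 pc

d_A = 1/0.01790″ = 55.866 pc; d_B = 1/0.005040″ = 198.41 pc.
|d_B − d_A| = |198.41 − 55.866| = 142.54 pc.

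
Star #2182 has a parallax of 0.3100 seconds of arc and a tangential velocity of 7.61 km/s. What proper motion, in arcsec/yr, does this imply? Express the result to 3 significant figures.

0.498 arcsec/yr

d = 1/p = 1/0.3100″ = 3.2258 pc.
μ = v_t / (4.74 d) = 7.61 / (4.74 × 3.2258) = 7.61 / 15.29 = 0.49771 ″/yr.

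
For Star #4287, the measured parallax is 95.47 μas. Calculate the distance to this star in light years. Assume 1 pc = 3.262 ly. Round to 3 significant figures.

34200 light years

p = 95.47 μas = 0.00009547 arcsec.
d = 1/p = 1/0.00009547 = 10474 pc.
In light-years: 10474 × 3.262 = 34166 ly.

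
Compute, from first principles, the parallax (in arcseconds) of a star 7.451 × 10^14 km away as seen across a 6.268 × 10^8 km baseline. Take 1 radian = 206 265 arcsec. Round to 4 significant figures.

0.1735 arcsec

θ ≈ B/d = (6.268 × 10^8) / (7.451 × 10^14) = 8.4123 × 10^-7 rad.
In arcseconds: 8.4123 × 10^-7 × 206265 = 0.17352″.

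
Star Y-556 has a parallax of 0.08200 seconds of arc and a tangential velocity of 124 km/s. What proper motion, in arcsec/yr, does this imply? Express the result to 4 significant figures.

2.145 arcsec/yr

d = 1/p = 1/0.08200″ = 12.195 pc.
μ = v_t / (4.74 d) = 124 / (4.74 × 12.195) = 124 / 57.804 = 2.1452 ″/yr.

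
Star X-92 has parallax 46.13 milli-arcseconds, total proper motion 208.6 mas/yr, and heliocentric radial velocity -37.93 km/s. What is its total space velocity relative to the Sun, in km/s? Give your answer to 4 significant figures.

d = 1/p = 1/0.04613″ = 21.678 pc.
μ = 208.6 mas/yr = 0.2086 ″/yr.
v_t = 4.740 μ d = 4.740 × 0.2086 × 21.678 = 21.434 km/s.
v = √(v_r² + v_t²) = √((-37.93)² + 21.434²) = √1898.1 = 43.567 km/s.

43.57 km/s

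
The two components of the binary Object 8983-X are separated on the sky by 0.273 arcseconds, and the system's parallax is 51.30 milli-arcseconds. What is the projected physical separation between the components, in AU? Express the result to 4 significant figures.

d = 1/p = 1/0.05130″ = 19.493 pc.
At distance d (pc), an angle of θ arcsec spans θ·d AU: s = 0.273 × 19.493 = 5.3216 AU.

5.322 AU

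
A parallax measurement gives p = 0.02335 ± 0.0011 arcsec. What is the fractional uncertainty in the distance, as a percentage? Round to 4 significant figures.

4.711%

For d = 1/p, |σ_d/d| = |σ_p/p|.
σ_p/p = 0.0011 / 0.02335 = 0.047109 = 4.7109%.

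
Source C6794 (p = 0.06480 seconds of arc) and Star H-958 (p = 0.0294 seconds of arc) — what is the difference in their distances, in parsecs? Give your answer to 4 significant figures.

18.58 pc

d_A = 1/0.06480″ = 15.432 pc; d_B = 1/0.02940″ = 34.014 pc.
|d_B − d_A| = |34.014 − 15.432| = 18.582 pc.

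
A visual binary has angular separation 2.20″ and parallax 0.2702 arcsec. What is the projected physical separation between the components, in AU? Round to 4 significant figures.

d = 1/p = 1/0.2702″ = 3.701 pc.
At distance d (pc), an angle of θ arcsec spans θ·d AU: s = 2.20 × 3.701 = 8.1422 AU.

8.142 AU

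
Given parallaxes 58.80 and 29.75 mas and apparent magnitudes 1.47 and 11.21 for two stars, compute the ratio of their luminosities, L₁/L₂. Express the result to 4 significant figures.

d₁ = 1/p₁ = 1/0.05880″ = 17.007 pc; d₂ = 1/p₂ = 1/0.02975″ = 33.613 pc.
M₁ = m₁ − 5 log₁₀ d₁ + 5 = 1.47 − 6.1531 + 5 = 0.3169.
M₂ = 11.21 − 7.6325 + 5 = 8.5775.
L₁/L₂ = 10^(0.4(M₂ − M₁)) = 10^(0.4 × 8.2606) = 10^3.30424 = 2014.8.

L₁/L₂ = 2015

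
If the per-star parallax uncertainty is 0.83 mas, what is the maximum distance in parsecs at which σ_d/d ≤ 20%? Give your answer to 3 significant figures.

σ_d/d = σ_p/p, so the condition is σ_p/p ≤ 0.20, i.e. p ≥ σ_p/0.20.
p_min = 0.83/0.20 = 4.15 mas = 0.00415 arcsec.
d_max = 1/p_min = 1/0.00415 = 240.96 pc.

241 pc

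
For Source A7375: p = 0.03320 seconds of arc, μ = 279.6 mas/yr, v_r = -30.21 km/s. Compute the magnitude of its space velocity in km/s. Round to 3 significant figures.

d = 1/p = 1/0.03320″ = 30.12 pc.
μ = 279.6 mas/yr = 0.2796 ″/yr.
v_t = 4.740 μ d = 4.740 × 0.2796 × 30.12 = 39.918 km/s.
v = √(v_r² + v_t²) = √((-30.21)² + 39.918²) = √2506.09 = 50.061 km/s.

50.1 km/s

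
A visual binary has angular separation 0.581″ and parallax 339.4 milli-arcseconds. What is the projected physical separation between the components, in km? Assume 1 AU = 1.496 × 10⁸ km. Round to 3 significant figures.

d = 1/p = 1/0.3394″ = 2.9464 pc.
At distance d (pc), an angle of θ arcsec spans θ·d AU: s = 0.581 × 2.9464 = 1.7119 AU.
= 1.7119 × 1.496 × 10⁸ km = 2.5610 × 10^8 km.

2.56 × 10^8 km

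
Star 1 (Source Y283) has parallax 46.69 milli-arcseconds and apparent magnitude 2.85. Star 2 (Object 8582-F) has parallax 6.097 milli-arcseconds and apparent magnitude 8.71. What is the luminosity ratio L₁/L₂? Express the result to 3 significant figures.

L₁/L₂ = 3.77

d₁ = 1/p₁ = 1/0.04669″ = 21.418 pc; d₂ = 1/p₂ = 1/0.006097″ = 164.02 pc.
M₁ = m₁ − 5 log₁₀ d₁ + 5 = 2.85 − 6.6539 + 5 = 1.1961.
M₂ = 8.71 − 11.0745 + 5 = 2.6355.
L₁/L₂ = 10^(0.4(M₂ − M₁)) = 10^(0.4 × 1.4394) = 10^0.57576 = 3.765.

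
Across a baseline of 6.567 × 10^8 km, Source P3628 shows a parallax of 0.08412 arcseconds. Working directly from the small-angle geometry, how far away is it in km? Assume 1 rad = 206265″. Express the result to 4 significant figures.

1.610 × 10^15 km

θ = 0.08412″ = 0.08412/206265 = 4.0782 × 10^-7 rad.
d = B/θ = (6.567 × 10^8) / (4.0782 × 10^-7) = 1.6103 × 10^15 km.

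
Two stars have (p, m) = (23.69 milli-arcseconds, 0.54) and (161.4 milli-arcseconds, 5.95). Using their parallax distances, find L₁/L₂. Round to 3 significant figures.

d₁ = 1/p₁ = 1/0.02369″ = 42.212 pc; d₂ = 1/p₂ = 1/0.1614″ = 6.1958 pc.
M₁ = m₁ − 5 log₁₀ d₁ + 5 = 0.54 − 8.1272 + 5 = -2.5872.
M₂ = 5.95 − 3.9605 + 5 = 6.9895.
L₁/L₂ = 10^(0.4(M₂ − M₁)) = 10^(0.4 × 9.5767) = 10^3.83068 = 6771.4.

L₁/L₂ = 6770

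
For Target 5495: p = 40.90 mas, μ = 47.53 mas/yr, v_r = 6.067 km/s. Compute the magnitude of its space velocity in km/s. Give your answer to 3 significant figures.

d = 1/p = 1/0.04090″ = 24.45 pc.
μ = 47.53 mas/yr = 0.04753 ″/yr.
v_t = 4.740 μ d = 4.740 × 0.04753 × 24.45 = 5.5084 km/s.
v = √(v_r² + v_t²) = √(6.067² + 5.5084²) = √67.151 = 8.1946 km/s.

8.19 km/s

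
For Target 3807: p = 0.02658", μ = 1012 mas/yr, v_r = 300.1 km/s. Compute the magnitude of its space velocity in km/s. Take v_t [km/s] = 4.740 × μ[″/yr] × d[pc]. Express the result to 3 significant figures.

350 km/s

d = 1/p = 1/0.02658″ = 37.622 pc.
μ = 1012 mas/yr = 1.012 ″/yr.
v_t = 4.740 μ d = 4.740 × 1.012 × 37.622 = 180.47 km/s.
v = √(v_r² + v_t²) = √(300.1² + 180.47²) = √122629 = 350.18 km/s.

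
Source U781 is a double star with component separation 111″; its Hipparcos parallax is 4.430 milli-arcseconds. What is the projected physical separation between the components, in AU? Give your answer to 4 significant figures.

25060 AU

d = 1/p = 1/0.004430″ = 225.73 pc.
At distance d (pc), an angle of θ arcsec spans θ·d AU: s = 111 × 225.73 = 25056 AU.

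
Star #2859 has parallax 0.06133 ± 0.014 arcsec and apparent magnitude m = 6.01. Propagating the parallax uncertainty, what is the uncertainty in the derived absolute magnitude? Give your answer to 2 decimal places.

σ_M = 0.50 mag

M = m − 5 log₁₀ d + 5 = m + 5 log₁₀ p + 5, so ∂M/∂p = 5/(p ln 10).
σ_M = (5/ln 10) · (σ_p/p) = 2.1715 × 0.014/0.06133 = 2.1715 × 0.22827 = 0.49569.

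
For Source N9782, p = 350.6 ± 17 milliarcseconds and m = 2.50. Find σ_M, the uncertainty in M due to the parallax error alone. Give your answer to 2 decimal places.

M = m − 5 log₁₀ d + 5 = m + 5 log₁₀ p + 5, so ∂M/∂p = 5/(p ln 10).
σ_M = (5/ln 10) · (σ_p/p) = 2.1715 × 17/350.6 = 2.1715 × 0.048488 = 0.10529.

σ_M = 0.11 mag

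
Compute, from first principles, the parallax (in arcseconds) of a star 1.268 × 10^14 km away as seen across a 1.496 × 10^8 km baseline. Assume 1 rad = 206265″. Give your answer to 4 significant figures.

θ ≈ B/d = (1.496 × 10^8) / (1.268 × 10^14) = 1.1798 × 10^-6 rad.
In arcseconds: 1.1798 × 10^-6 × 206265 = 0.24335″.

0.2434 arcsec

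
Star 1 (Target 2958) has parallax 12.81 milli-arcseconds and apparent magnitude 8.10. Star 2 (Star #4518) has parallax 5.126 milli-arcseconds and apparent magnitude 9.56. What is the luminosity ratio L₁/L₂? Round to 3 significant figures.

d₁ = 1/p₁ = 1/0.01281″ = 78.064 pc; d₂ = 1/p₂ = 1/0.005126″ = 195.08 pc.
M₁ = m₁ − 5 log₁₀ d₁ + 5 = 8.10 − 9.4623 + 5 = 3.6377.
M₂ = 9.56 − 11.4511 + 5 = 3.1089.
L₁/L₂ = 10^(0.4(M₂ − M₁)) = 10^(0.4 × (-0.5288)) = 10^(-0.21152) = 0.61444.

L₁/L₂ = 0.614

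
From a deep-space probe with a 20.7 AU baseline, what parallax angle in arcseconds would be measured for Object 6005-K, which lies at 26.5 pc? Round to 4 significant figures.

p (arcsec) = B (AU) / d (pc).
p = 20.7 / 26.5 = 0.78113 arcsec.

0.7811 arcsec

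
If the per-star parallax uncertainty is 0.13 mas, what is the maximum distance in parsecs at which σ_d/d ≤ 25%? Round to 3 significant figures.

σ_d/d = σ_p/p, so the condition is σ_p/p ≤ 0.25, i.e. p ≥ σ_p/0.25.
p_min = 0.13/0.25 = 0.52 mas = 0.00052 arcsec.
d_max = 1/p_min = 1/0.00052 = 1923.1 pc.

1920 pc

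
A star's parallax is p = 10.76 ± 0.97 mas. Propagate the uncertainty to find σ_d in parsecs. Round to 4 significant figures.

8.378 pc

d = 1/p, so σ_d = σ_p / p².
σ_d = 0.000970 / (0.01076)² = 0.000970 / 0.00011578 = 8.378 pc.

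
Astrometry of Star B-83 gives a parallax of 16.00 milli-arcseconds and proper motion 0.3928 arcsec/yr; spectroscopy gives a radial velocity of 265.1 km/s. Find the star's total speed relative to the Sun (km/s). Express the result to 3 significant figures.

290 km/s

d = 1/p = 1/0.01600″ = 62.5 pc.
v_t = 4.740 μ d = 4.740 × 0.3928 × 62.5 = 116.37 km/s.
v = √(v_r² + v_t²) = √(265.1² + 116.37²) = √83820 = 289.52 km/s.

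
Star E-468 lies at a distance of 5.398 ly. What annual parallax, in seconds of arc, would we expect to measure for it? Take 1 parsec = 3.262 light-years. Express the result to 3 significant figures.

0.604 arcsec

d = 5.398 ly ÷ 3.262 = 1.6548 pc.
p = 1/d = 1/1.6548 = 0.6043 arcsec.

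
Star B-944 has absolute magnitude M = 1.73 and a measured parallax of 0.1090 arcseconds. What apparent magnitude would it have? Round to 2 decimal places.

m = 1.54

d = 1/p = 1/0.1090″ = 9.1743 pc.
m − M = 5 log₁₀ d − 5 = 5 log₁₀(9.1743) − 5 = 4.8129 − 5 = -0.1871.
m = M + (m − M) = 1.73 + (-0.1871) = 1.54.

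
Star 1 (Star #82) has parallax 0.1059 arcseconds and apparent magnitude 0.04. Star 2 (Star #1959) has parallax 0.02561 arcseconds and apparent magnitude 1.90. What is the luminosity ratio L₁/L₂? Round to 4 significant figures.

L₁/L₂ = 0.3244

d₁ = 1/p₁ = 1/0.1059″ = 9.4429 pc; d₂ = 1/p₂ = 1/0.02561″ = 39.047 pc.
M₁ = m₁ − 5 log₁₀ d₁ + 5 = 0.04 − 4.8755 + 5 = 0.1645.
M₂ = 1.90 − 7.9579 + 5 = -1.0579.
L₁/L₂ = 10^(0.4(M₂ − M₁)) = 10^(0.4 × (-1.2224)) = 10^(-0.48896) = 0.32437.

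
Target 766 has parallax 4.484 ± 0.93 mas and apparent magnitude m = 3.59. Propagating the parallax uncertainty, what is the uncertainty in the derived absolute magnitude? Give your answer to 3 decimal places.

M = m − 5 log₁₀ d + 5 = m + 5 log₁₀ p + 5, so ∂M/∂p = 5/(p ln 10).
σ_M = (5/ln 10) · (σ_p/p) = 2.1715 × 0.93/4.484 = 2.1715 × 0.2074 = 0.45037.

σ_M = 0.450 mag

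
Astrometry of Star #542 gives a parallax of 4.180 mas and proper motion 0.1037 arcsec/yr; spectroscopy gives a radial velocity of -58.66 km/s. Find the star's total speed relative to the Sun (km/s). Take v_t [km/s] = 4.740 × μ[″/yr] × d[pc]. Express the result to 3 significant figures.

131 km/s

d = 1/p = 1/0.004180″ = 239.23 pc.
v_t = 4.740 μ d = 4.740 × 0.1037 × 239.23 = 117.59 km/s.
v = √(v_r² + v_t²) = √((-58.66)² + 117.59²) = √17268.4 = 131.41 km/s.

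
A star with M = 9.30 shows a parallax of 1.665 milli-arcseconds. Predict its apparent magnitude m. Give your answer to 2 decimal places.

m = 18.19

d = 1/p = 1/0.001665″ = 600.6 pc.
m − M = 5 log₁₀ d − 5 = 5 log₁₀(600.6) − 5 = 13.8929 − 5 = 8.8929.
m = M + (m − M) = 9.30 + 8.8929 = 18.19.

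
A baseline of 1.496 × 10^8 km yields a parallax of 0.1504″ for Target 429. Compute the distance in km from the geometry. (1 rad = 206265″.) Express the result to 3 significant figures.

2.05 × 10^14 km

θ = 0.1504″ = 0.1504/206265 = 7.2916 × 10^-7 rad.
d = B/θ = (1.496 × 10^8) / (7.2916 × 10^-7) = 2.0517 × 10^14 km.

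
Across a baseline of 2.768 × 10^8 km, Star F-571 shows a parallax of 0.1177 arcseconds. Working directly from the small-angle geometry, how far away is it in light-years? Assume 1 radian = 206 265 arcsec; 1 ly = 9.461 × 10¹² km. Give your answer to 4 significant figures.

51.27 ly

θ = 0.1177″ = 0.1177/206265 = 5.7063 × 10^-7 rad.
d = B/θ = (2.768 × 10^8) / (5.7063 × 10^-7) = 4.8508 × 10^14 km = (4.8508 × 10^14) / (9.461 × 10^12) ly = 51.272 ly.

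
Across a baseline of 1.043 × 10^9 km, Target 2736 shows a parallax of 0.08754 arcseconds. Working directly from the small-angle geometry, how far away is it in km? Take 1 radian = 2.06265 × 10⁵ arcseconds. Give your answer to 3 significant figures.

θ = 0.08754″ = 0.08754/206265 = 4.2441 × 10^-7 rad.
d = B/θ = (1.043 × 10^9) / (4.2441 × 10^-7) = 2.4575 × 10^15 km.

2.46 × 10^15 km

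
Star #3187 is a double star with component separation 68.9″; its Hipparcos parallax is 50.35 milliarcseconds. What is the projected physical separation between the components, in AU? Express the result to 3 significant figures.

d = 1/p = 1/0.05035″ = 19.861 pc.
At distance d (pc), an angle of θ arcsec spans θ·d AU: s = 68.9 × 19.861 = 1368.4 AU.

1370 AU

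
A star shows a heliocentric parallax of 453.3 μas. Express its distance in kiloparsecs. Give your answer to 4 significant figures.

p = 453.3 μas = 0.0004533 arcsec.
d = 1/p = 1/0.0004533 = 2206 pc.
= 2.206 kpc.

2.206 kpc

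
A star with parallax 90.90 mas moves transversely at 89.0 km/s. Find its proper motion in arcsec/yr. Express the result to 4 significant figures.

1.707 arcsec/yr

d = 1/p = 1/0.09090″ = 11.001 pc.
μ = v_t / (4.74 d) = 89.0 / (4.74 × 11.001) = 89.0 / 52.145 = 1.7068 ″/yr.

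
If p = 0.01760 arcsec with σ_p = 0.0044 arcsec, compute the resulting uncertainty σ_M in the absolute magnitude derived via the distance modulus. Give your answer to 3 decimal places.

σ_M = 0.543 mag

M = m − 5 log₁₀ d + 5 = m + 5 log₁₀ p + 5, so ∂M/∂p = 5/(p ln 10).
σ_M = (5/ln 10) · (σ_p/p) = 2.1715 × 0.0044/0.01760 = 2.1715 × 0.25 = 0.54288.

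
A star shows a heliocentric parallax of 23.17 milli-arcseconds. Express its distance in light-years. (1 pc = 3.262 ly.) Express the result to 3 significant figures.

p = 23.17 milli-arcseconds = 0.02317 arcsec.
d = 1/p = 1/0.02317 = 43.159 pc.
In light-years: 43.159 × 3.262 = 140.78 ly.

141 light years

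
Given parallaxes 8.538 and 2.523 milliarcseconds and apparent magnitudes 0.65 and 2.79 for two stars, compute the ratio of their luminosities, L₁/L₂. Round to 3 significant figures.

L₁/L₂ = 0.627

d₁ = 1/p₁ = 1/0.008538″ = 117.12 pc; d₂ = 1/p₂ = 1/0.002523″ = 396.35 pc.
M₁ = m₁ − 5 log₁₀ d₁ + 5 = 0.65 − 10.3432 + 5 = -4.6932.
M₂ = 2.79 − 12.9904 + 5 = -5.2004.
L₁/L₂ = 10^(0.4(M₂ − M₁)) = 10^(0.4 × (-0.5072)) = 10^(-0.20288) = 0.62679.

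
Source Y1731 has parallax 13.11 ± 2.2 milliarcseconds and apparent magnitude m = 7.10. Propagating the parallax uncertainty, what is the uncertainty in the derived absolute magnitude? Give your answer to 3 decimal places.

M = m − 5 log₁₀ d + 5 = m + 5 log₁₀ p + 5, so ∂M/∂p = 5/(p ln 10).
σ_M = (5/ln 10) · (σ_p/p) = 2.1715 × 2.2/13.11 = 2.1715 × 0.16781 = 0.3644.

σ_M = 0.364 mag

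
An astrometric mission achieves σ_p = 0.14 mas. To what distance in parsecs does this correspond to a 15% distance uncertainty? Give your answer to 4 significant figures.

σ_d/d = σ_p/p, so the condition is σ_p/p ≤ 0.15, i.e. p ≥ σ_p/0.15.
p_min = 0.14/0.15 = 0.93333 mas = 0.00093333 arcsec.
d_max = 1/p_min = 1/0.00093333 = 1071.4 pc.

1071 pc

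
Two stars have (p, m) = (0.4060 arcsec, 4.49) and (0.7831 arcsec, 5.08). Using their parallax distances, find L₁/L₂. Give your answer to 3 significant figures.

d₁ = 1/p₁ = 1/0.4060″ = 2.4631 pc; d₂ = 1/p₂ = 1/0.7831″ = 1.277 pc.
M₁ = m₁ − 5 log₁₀ d₁ + 5 = 4.49 − 1.9574 + 5 = 7.5326.
M₂ = 5.08 − 0.5310 + 5 = 9.5490.
L₁/L₂ = 10^(0.4(M₂ − M₁)) = 10^(0.4 × 2.0164) = 10^0.80656 = 6.4056.

L₁/L₂ = 6.41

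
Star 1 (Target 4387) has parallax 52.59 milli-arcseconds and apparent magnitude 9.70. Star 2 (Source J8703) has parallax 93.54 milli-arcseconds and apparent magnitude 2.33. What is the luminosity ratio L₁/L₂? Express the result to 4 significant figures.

d₁ = 1/p₁ = 1/0.05259″ = 19.015 pc; d₂ = 1/p₂ = 1/0.09354″ = 10.691 pc.
M₁ = m₁ − 5 log₁₀ d₁ + 5 = 9.70 − 6.3955 + 5 = 8.3045.
M₂ = 2.33 − 5.1451 + 5 = 2.1849.
L₁/L₂ = 10^(0.4(M₂ − M₁)) = 10^(0.4 × (-6.1196)) = 10^(-2.44784) = 0.0035658.

L₁/L₂ = 0.003566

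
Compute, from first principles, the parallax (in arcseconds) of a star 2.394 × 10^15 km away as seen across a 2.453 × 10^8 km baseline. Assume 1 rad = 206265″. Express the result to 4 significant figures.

θ ≈ B/d = (2.453 × 10^8) / (2.394 × 10^15) = 1.0246 × 10^-7 rad.
In arcseconds: 1.0246 × 10^-7 × 206265 = 0.021134″.

0.02113 arcsec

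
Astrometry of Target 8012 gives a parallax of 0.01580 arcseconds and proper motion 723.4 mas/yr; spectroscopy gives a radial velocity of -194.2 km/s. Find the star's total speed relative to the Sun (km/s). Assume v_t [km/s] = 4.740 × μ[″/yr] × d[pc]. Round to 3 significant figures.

291 km/s

d = 1/p = 1/0.01580″ = 63.291 pc.
μ = 723.4 mas/yr = 0.7234 ″/yr.
v_t = 4.740 μ d = 4.740 × 0.7234 × 63.291 = 217.02 km/s.
v = √(v_r² + v_t²) = √((-194.2)² + 217.02²) = √84811.3 = 291.22 km/s.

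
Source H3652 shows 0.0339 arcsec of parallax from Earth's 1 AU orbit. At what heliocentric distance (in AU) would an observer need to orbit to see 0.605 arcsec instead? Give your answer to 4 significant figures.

17.85 AU

Parallax scales linearly with baseline: p ∝ B, so B = p_target / p_Earth × 1 AU.
B = 0.605 / 0.0339 = 17.847 AU.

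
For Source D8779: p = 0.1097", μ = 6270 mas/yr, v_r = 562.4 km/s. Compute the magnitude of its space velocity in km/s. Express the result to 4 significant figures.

d = 1/p = 1/0.1097″ = 9.1158 pc.
μ = 6270 mas/yr = 6.270 ″/yr.
v_t = 4.740 μ d = 4.740 × 6.270 × 9.1158 = 270.92 km/s.
v = √(v_r² + v_t²) = √(562.4² + 270.92²) = √389691 = 624.25 km/s.

624.3 km/s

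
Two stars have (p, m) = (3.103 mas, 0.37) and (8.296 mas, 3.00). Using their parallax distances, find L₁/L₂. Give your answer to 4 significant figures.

L₁/L₂ = 80.57

d₁ = 1/p₁ = 1/0.003103″ = 322.27 pc; d₂ = 1/p₂ = 1/0.008296″ = 120.54 pc.
M₁ = m₁ − 5 log₁₀ d₁ + 5 = 0.37 − 12.5411 + 5 = -7.1711.
M₂ = 3.00 − 10.4057 + 5 = -2.4057.
L₁/L₂ = 10^(0.4(M₂ − M₁)) = 10^(0.4 × 4.7654) = 10^1.90616 = 80.568.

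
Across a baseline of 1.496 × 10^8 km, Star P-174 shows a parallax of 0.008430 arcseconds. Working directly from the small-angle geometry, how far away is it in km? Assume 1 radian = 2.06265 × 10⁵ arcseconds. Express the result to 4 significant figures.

θ = 0.008430″ = 0.008430/206265 = 4.0870 × 10^-8 rad.
d = B/θ = (1.496 × 10^8) / (4.0870 × 10^-8) = 3.6604 × 10^15 km.

3.660 × 10^15 km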